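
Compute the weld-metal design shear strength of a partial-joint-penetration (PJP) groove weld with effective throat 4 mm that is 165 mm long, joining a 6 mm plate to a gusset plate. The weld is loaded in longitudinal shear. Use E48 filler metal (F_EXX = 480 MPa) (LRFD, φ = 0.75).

Effective throat (given) t_e = 4 mm.
A_we = 4 × 165 = 660 mm².
F_nw = 0.6 F_EXX = 288 MPa.
φR_n = 0.75 × 288 × 660 × 10⁻³ = 142.6 kN.

φR_n ≈ 143 kN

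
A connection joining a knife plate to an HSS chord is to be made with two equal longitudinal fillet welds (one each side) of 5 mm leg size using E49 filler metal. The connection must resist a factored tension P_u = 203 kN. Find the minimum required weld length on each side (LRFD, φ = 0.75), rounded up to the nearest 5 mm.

E49XX → F_EXX = 490 MPa.
Throat t_e = 0.707 × 5 = 3.535 mm.
φr_n = 0.75 × 0.6 × 490 × 3.535 × 10⁻³ = 0.7795 kN/mm.
L_req = P_u / φr_n = 203 / 0.7795 = 260.4 mm total.
Per side: 260.4 / 2 = 130.2 mm.
Round up → use L = 135 mm on each side.

L = 135 mm on each side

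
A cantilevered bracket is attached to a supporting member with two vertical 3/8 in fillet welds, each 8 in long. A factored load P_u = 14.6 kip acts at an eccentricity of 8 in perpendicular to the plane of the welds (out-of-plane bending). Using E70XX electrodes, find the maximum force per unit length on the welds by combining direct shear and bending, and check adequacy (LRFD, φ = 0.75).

E70XX → F_EXX = 70 ksi.
L_w = 2 × 8 = 16 in; section modulus (unit throat) S = 2 × L²/6 = 21.33 in².
Direct shear f_v = P/L_w = 14.6/16 = 0.9125 kip/in.
Moment M = P × e = 14.6 × 8 = 116.8 kip·in; bending f_b = M/S = 5.475 kip/in.
f_max = √(f_v² + f_b²) = √(0.9125² + 5.475²) = 5.551 kip/in.
φr_n = 0.75 × 0.6 × 70 × (0.707 × 0.375) = 8.351 kip/in → adequate.

f_max ≈ 5.55 kip/in; adequate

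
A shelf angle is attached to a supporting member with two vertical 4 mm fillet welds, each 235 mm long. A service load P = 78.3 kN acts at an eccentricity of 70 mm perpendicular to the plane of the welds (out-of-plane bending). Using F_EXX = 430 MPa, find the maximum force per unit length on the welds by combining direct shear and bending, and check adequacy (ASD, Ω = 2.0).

L_w = 2 × 235 = 470 mm; section modulus (unit throat) S = 2 × L²/6 = 18410 mm².
Direct shear f_v = P/L_w = 78.3×10³/470 = 166.6 N/mm.
Moment M = P × e = 78.3×10³ × 70 = 5481000 N·mm; bending f_b = M/S = 297.7 N/mm.
f_max = √(f_v² + f_b²) = √(166.6² + 297.7²) = 341.2 N/mm.
r_n/Ω = (1/2.0) × 0.6 × 430 × (0.707 × 4) = 364.8 N/mm → adequate.

f_max ≈ 341 N/mm; adequate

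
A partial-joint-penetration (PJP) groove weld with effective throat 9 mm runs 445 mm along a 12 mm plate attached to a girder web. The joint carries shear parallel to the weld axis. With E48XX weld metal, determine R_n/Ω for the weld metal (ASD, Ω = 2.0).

E48XX → F_EXX = 480 MPa.
Effective throat (given) t_e = 9 mm.
A_we = 9 × 445 = 4005 mm².
F_nw = 0.6 F_EXX = 288 MPa.
R_n/Ω = (288 × 4005) / 2.0 × 10⁻³ = 576.7 kN.

R_n/Ω ≈ 577 kN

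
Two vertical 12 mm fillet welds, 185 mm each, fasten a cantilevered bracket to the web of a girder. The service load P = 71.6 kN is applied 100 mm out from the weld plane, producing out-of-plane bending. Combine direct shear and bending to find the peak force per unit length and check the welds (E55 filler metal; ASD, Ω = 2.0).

E55XX → F_EXX = 550 MPa.
L_w = 2 × 185 = 370 mm; section modulus (unit throat) S = 2 × L²/6 = 11410 mm².
Direct shear f_v = P/L_w = 71.6×10³/370 = 193.5 N/mm.
Moment M = P × e = 71.6×10³ × 100 = 7160000 N·mm; bending f_b = M/S = 627.6 N/mm.
f_max = √(f_v² + f_b²) = √(193.5² + 627.6²) = 656.8 N/mm.
r_n/Ω = (1/2.0) × 0.6 × 550 × (0.707 × 12) = 1400 N/mm → adequate.

f_max ≈ 657 N/mm; adequate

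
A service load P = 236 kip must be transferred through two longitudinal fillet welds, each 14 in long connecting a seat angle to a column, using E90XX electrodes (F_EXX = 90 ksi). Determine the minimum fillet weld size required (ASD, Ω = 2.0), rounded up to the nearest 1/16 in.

w = 1/2 in

Total weld length L = 28 in.
Required throat t_e = P × Ω / (0.6 F_EXX × L) = 236 × 2.0 / (0.6 × 90 × 28) = 0.3122 in.
Required leg w = t_e / 0.707 = 0.4415 in → use 1/2 in.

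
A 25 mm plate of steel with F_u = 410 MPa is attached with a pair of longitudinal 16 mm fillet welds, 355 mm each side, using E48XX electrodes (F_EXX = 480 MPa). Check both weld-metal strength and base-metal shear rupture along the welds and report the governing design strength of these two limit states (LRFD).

φR_n ≈ 1730 kN (weld metal governs)

t_e = 0.707 × 16 = 11.31 mm; L = 710 mm.
Weld metal: φR_n = 0.75 × 0.6 × 480 × 11.31 × 710 × 10⁻³ = 1735 kN.
Base metal (shear rupture): φR_n = 0.75 × 0.6 × 410 × 25 × 710 × 10⁻³ = 3275 kN.
Governing: weld metal.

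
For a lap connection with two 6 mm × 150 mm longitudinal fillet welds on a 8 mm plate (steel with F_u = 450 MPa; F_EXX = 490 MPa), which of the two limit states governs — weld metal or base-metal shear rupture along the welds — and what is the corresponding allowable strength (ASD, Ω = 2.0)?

t_e = 0.707 × 6 = 4.242 mm; L = 300 mm.
Weld metal: R_n/Ω = (1/2.0) × 0.6 × 490 × 4.242 × 300 × 10⁻³ = 187.1 kN.
Base metal (shear rupture): R_n/Ω = (1/2.0) × 0.6 × 450 × 8 × 300 × 10⁻³ = 324 kN.
Governing: weld metal.

R_n/Ω ≈ 187 kN (weld metal governs)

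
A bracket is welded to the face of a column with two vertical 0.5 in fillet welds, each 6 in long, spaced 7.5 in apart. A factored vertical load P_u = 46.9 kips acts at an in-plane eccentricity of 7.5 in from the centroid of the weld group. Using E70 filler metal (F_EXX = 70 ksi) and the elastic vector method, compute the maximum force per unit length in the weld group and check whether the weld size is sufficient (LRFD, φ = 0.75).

Total weld length L_w = 12 in. Treat welds as unit-width lines.
Polar moment about centroid: J = 2[d³/12 + d(b/2)²] = 2[6³/12 + 6×3.75²] = 204.8 in³.
Direct shear f_v = P/L_w = 46.9 / 12 = 3.908 kip/in (vertical).
Torsion M = P·e = 46.9 × 7.5 = 351.75 kip·in.
Critical point at (x, y) = (3.75, 3) from centroid. f_tx = M·y/J = 5.154 kip/in; f_ty = M·x/J = 6.442 kip/in.
Resultant f_max = √[f_tx² + (f_v + f_ty)²] = √[5.154² + (3.908 + 6.442)²] = 11.56 kip/in.
Capacity per unit length: φr_n = 0.75 × 0.6 × 70 × (0.707 × 0.5) = 11.14 kip/in.
11.56 > 11.14 → NOT adequate.

f_max ≈ 11.6 kip/in; NOT adequate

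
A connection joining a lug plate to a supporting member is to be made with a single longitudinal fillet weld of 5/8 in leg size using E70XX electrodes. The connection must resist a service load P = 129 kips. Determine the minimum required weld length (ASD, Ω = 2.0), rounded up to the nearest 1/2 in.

L = 14 in

E70XX → F_EXX = 70 ksi.
Throat t_e = 0.707 × 0.625 = 0.4419 in.
r_n/Ω = (0.6 × 70 × 0.4419) / 2.0 = 9.279 kip/in.
L_req = P / (r_n/Ω) = 129 / 9.279 = 13.9 in total.
Round up → use L = 14 in.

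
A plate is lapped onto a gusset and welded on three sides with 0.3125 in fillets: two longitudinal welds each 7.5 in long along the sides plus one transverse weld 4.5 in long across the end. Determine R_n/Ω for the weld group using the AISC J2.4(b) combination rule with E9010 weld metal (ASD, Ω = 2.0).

R_n/Ω ≈ 116 kips

E90XX → F_EXX = 90 ksi.
t_e = 0.707 × 0.3125 = 0.2209 in.
R_nwl = 0.6 × 90 × 0.2209 × 15 = 179 kips (longitudinal, 2 welds).
R_nwt = 0.6 × 90 × 0.2209 × 4.5 = 53.69 kips (transverse, base value).
(i) R_nwl + R_nwt = 232.6 kips; (ii) 0.85 R_nwl + 1.5 R_nwt = 232.6 kips.
R_n = max = 232.6 kips [governs: (ii)]; R_n/Ω = 116.3 kips.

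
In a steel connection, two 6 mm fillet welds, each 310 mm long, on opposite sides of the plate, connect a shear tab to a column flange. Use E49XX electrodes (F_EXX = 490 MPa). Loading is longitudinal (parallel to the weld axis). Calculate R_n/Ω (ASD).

Effective throat t_e = 0.707 × 6 = 4.242 mm.
Total length L = 620 mm; A_we = 4.242 × 620 = 2630 mm².
F_nw = 0.6 F_EXX = 0.6 × 490 = 294 MPa.
R_n = 294 × 2630 × 10⁻³ = 773.2 kN; R_n/Ω = 773.2/2.0 = 386.6 kN.

R_n/Ω ≈ 387 kN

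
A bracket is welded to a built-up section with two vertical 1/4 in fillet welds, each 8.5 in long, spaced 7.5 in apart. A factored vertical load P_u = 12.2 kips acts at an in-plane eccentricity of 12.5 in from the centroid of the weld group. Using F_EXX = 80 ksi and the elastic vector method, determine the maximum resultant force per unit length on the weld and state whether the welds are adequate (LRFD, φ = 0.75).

f_max ≈ 3.05 kip/in; adequate

Total weld length L_w = 17 in. Treat welds as unit-width lines.
Polar moment about centroid: J = 2[d³/12 + d(b/2)²] = 2[8.5³/12 + 8.5×3.75²] = 341.4 in³.
Direct shear f_v = P/L_w = 12.2 / 17 = 0.7176 kip/in (vertical).
Torsion M = P·e = 12.2 × 12.5 = 152.5 kip·in.
Critical point at (x, y) = (3.75, 4.25) from centroid. f_tx = M·y/J = 1.898 kip/in; f_ty = M·x/J = 1.675 kip/in.
Resultant f_max = √[f_tx² + (f_v + f_ty)²] = √[1.898² + (0.7176 + 1.675)²] = 3.054 kip/in.
Capacity per unit length: φr_n = 0.75 × 0.6 × 80 × (0.707 × 0.25) = 6.363 kip/in.
3.054 ≤ 6.363 → adequate.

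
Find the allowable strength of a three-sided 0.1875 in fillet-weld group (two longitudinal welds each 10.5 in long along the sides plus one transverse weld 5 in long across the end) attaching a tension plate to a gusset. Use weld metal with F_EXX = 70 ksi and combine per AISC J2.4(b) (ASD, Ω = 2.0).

R_n/Ω ≈ 72.4 kips

t_e = 0.707 × 0.1875 = 0.1326 in.
R_nwl = 0.6 × 70 × 0.1326 × 21 = 116.9 kips (longitudinal, 2 welds).
R_nwt = 0.6 × 70 × 0.1326 × 5 = 27.84 kips (transverse, base value).
(i) R_nwl + R_nwt = 144.8 kips; (ii) 0.85 R_nwl + 1.5 R_nwt = 141.1 kips.
R_n = max = 144.8 kips [governs: (i)]; R_n/Ω = 72.38 kips.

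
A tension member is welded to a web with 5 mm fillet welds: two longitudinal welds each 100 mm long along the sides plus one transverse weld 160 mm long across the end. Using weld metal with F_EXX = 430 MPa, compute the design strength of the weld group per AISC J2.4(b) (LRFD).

φR_n ≈ 280 kN

t_e = 0.707 × 5 = 3.535 mm.
R_nwl = 0.6 × 430 × 3.535 × 200 × 10⁻³ = 182.4 kN (longitudinal, 2 welds).
R_nwt = 0.6 × 430 × 3.535 × 160 × 10⁻³ = 145.9 kN (transverse, base value).
(i) R_nwl + R_nwt = 328.3 kN; (ii) 0.85 R_nwl + 1.5 R_nwt = 373.9 kN.
R_n = max = 373.9 kN [governs: (ii)]; φR_n = 280.4 kN.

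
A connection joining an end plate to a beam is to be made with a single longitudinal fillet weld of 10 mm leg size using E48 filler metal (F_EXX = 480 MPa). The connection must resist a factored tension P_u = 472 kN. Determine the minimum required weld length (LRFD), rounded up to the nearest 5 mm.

Throat t_e = 0.707 × 10 = 7.07 mm.
φr_n = 0.75 × 0.6 × 480 × 7.07 × 10⁻³ = 1.527 kN/mm.
L_req = P_u / φr_n = 472 / 1.527 = 309.1 mm total.
Round up → use L = 310 mm.

L = 310 mm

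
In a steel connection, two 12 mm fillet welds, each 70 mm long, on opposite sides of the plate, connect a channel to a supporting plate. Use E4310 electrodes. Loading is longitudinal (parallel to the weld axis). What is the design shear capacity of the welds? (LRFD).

E43XX → F_EXX = 430 MPa.
Effective throat t_e = 0.707 × 12 = 8.484 mm.
Total length L = 140 mm; A_we = 8.484 × 140 = 1188 mm².
F_nw = 0.6 F_EXX = 0.6 × 430 = 258 MPa.
φR_n = 0.75 × 258 × 1188 × 10⁻³ = 229.8 kN.

φR_n ≈ 230 kN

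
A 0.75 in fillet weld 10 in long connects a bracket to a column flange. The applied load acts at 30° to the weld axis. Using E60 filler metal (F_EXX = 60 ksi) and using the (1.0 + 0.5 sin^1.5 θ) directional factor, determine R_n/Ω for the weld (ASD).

t_e = 0.707 × 0.75 = 0.5302 in; A_we = 0.5302 × 10 = 5.303 in².
Directional factor: 1.0 + 0.5 sin^1.5(30°) = 1.177.
F_nw = 0.6 × 60 × 1.177 = 42.36 ksi.
R_n/Ω = (42.36 × 5.303) / 2.0 = 112.3 kip.

R_n/Ω ≈ 112 kip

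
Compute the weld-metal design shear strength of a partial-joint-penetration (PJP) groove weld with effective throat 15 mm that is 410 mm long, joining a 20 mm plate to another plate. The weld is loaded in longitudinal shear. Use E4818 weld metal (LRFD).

E48XX → F_EXX = 480 MPa.
Effective throat (given) t_e = 15 mm.
A_we = 15 × 410 = 6150 mm².
F_nw = 0.6 F_EXX = 288 MPa.
φR_n = 0.75 × 288 × 6150 × 10⁻³ = 1328 kN.

φR_n ≈ 1330 kN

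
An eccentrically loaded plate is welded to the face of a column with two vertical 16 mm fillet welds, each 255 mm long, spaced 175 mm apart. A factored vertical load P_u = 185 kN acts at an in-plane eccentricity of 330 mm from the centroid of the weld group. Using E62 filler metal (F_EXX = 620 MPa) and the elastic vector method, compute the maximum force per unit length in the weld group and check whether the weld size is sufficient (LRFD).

f_max ≈ 1650 N/mm; adequate

Total weld length L_w = 510 mm. Treat welds as unit-width lines.
Polar moment about centroid: J = 2[d³/12 + d(b/2)²] = 2[255³/12 + 255×87.5²] = 6668000 mm³.
Direct shear f_v = P/L_w = 185×10³ / 510 = 362.7 N/mm (vertical).
Torsion M = P·e = 185×10³ × 330 = 61050000 N·mm.
Critical point at (x, y) = (87.5, 127.5) from centroid. f_tx = M·y/J = 1167 N/mm; f_ty = M·x/J = 801.1 N/mm.
Resultant f_max = √[f_tx² + (f_v + f_ty)²] = √[1167² + (362.7 + 801.1)²] = 1648 N/mm.
Capacity per unit length: φr_n = 0.75 × 0.6 × 620 × (0.707 × 16) = 3156 N/mm.
1648 ≤ 3156 → adequate.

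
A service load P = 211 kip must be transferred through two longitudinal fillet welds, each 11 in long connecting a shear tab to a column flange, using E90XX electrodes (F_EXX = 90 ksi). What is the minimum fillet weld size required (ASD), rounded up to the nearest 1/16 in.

w = 9/16 in

Total weld length L = 22 in.
Required throat t_e = P × Ω / (0.6 F_EXX × L) = 211 × 2.0 / (0.6 × 90 × 22) = 0.3552 in.
Required leg w = t_e / 0.707 = 0.5024 in → use 9/16 in.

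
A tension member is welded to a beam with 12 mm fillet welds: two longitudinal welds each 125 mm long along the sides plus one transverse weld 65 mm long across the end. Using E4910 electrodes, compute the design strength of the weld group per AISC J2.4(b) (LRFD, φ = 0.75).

E49XX → F_EXX = 490 MPa.
t_e = 0.707 × 12 = 8.484 mm.
R_nwl = 0.6 × 490 × 8.484 × 250 × 10⁻³ = 623.6 kN (longitudinal, 2 welds).
R_nwt = 0.6 × 490 × 8.484 × 65 × 10⁻³ = 162.1 kN (transverse, base value).
(i) R_nwl + R_nwt = 785.7 kN; (ii) 0.85 R_nwl + 1.5 R_nwt = 773.2 kN.
R_n = max = 785.7 kN [governs: (i)]; φR_n = 589.3 kN.

φR_n ≈ 589 kN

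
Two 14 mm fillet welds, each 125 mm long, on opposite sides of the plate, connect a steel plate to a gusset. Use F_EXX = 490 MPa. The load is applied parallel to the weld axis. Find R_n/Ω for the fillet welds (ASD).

Effective throat t_e = 0.707 × 14 = 9.898 mm.
Total length L = 250 mm; A_we = 9.898 × 250 = 2474 mm².
F_nw = 0.6 F_EXX = 0.6 × 490 = 294 MPa.
R_n = 294 × 2474 × 10⁻³ = 727.5 kN; R_n/Ω = 727.5/2.0 = 363.8 kN.

R_n/Ω ≈ 364 kN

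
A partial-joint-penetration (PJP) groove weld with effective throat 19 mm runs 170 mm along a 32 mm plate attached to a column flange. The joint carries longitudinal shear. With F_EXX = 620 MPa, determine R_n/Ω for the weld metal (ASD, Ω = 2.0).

Effective throat (given) t_e = 19 mm.
A_we = 19 × 170 = 3230 mm².
F_nw = 0.6 F_EXX = 372 MPa.
R_n/Ω = (372 × 3230) / 2.0 × 10⁻³ = 600.8 kN.

R_n/Ω ≈ 601 kN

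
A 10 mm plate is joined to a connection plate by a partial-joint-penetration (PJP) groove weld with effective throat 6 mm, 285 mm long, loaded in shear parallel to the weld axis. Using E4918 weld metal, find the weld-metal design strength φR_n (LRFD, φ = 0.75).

E49XX → F_EXX = 490 MPa.
Effective throat (given) t_e = 6 mm.
A_we = 6 × 285 = 1710 mm².
F_nw = 0.6 F_EXX = 294 MPa.
φR_n = 0.75 × 294 × 1710 × 10⁻³ = 377.1 kN.

φR_n ≈ 377 kN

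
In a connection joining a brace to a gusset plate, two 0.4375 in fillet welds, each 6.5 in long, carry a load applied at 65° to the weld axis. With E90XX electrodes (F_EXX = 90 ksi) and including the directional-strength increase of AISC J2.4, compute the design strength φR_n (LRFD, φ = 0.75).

t_e = 0.707 × 0.4375 = 0.3093 in; A_we = 0.3093 × 13 = 4.021 in².
Directional factor: 1.0 + 0.5 sin^1.5(65°) = 1.431.
F_nw = 0.6 × 90 × 1.431 = 77.3 ksi.
φR_n = 0.75 × 77.3 × 4.021 = 233.1 kip.

φR_n ≈ 233 kip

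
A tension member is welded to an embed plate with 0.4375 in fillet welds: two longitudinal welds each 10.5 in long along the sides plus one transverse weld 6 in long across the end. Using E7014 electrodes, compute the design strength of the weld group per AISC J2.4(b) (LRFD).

φR_n ≈ 263 kip

E70XX → F_EXX = 70 ksi.
t_e = 0.707 × 0.4375 = 0.3093 in.
R_nwl = 0.6 × 70 × 0.3093 × 21 = 272.8 kip (longitudinal, 2 welds).
R_nwt = 0.6 × 70 × 0.3093 × 6 = 77.95 kip (transverse, base value).
(i) R_nwl + R_nwt = 350.8 kip; (ii) 0.85 R_nwl + 1.5 R_nwt = 348.8 kip.
R_n = max = 350.8 kip [governs: (i)]; φR_n = 263.1 kip.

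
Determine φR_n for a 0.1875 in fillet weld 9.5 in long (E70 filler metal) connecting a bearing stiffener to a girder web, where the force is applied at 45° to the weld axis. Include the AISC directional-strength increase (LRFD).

E70XX → F_EXX = 70 ksi.
t_e = 0.707 × 0.1875 = 0.1326 in; A_we = 0.1326 × 9.5 = 1.259 in².
Directional factor: 1.0 + 0.5 sin^1.5(45°) = 1.297.
F_nw = 0.6 × 70 × 1.297 = 54.49 ksi.
φR_n = 0.75 × 54.49 × 1.259 = 51.46 kips.

φR_n ≈ 51.5 kips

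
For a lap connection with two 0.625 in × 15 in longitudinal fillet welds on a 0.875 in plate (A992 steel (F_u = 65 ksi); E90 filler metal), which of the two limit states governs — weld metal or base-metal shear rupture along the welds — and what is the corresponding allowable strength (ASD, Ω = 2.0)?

E90XX → F_EXX = 90 ksi.
t_e = 0.707 × 0.625 = 0.4419 in; L = 30 in.
Weld metal: R_n/Ω = (1/2.0) × 0.6 × 90 × 0.4419 × 30 = 357.9 kips.
Base metal (shear rupture): R_n/Ω = (1/2.0) × 0.6 × 65 × 0.875 × 30 = 511.9 kips.
Governing: weld metal.

R_n/Ω ≈ 358 kips (weld metal governs)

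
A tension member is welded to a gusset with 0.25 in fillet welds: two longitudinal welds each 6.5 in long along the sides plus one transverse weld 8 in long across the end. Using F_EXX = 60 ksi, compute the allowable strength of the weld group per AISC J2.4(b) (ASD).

R_n/Ω ≈ 73.3 kip

t_e = 0.707 × 0.25 = 0.1767 in.
R_nwl = 0.6 × 60 × 0.1767 × 13 = 82.72 kip (longitudinal, 2 welds).
R_nwt = 0.6 × 60 × 0.1767 × 8 = 50.9 kip (transverse, base value).
(i) R_nwl + R_nwt = 133.6 kip; (ii) 0.85 R_nwl + 1.5 R_nwt = 146.7 kip.
R_n = max = 146.7 kip [governs: (ii)]; R_n/Ω = 73.33 kip.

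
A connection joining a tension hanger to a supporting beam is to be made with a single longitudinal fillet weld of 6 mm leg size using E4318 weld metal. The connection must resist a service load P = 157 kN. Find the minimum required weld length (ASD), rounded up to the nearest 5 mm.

L = 290 mm

E43XX → F_EXX = 430 MPa.
Throat t_e = 0.707 × 6 = 4.242 mm.
r_n/Ω = (0.6 × 430 × 4.242) / 2.0 = 547.2 N/mm = 0.5472 kN/mm.
L_req = P / (r_n/Ω) = 157 / 0.5472 = 286.9 mm total.
Round up → use L = 290 mm.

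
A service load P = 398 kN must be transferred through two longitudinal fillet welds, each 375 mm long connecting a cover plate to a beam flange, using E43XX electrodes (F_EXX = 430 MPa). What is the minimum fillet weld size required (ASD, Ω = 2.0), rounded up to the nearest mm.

w = 6 mm

Total weld length L = 750 mm.
Required throat t_e = P × Ω / (0.6 F_EXX × L) = 398 × 2.0 / (0.6 × 430 × 750 × 10⁻³) = 4.114 mm.
Required leg w = t_e / 0.707 = 5.819 mm → use 6 mm.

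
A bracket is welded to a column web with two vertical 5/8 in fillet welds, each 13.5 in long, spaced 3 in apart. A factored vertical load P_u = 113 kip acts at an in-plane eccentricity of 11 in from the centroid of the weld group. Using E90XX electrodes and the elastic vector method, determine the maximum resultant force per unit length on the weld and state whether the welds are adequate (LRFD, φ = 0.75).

E90XX → F_EXX = 90 ksi.
Total weld length L_w = 27 in. Treat welds as unit-width lines.
Polar moment about centroid: J = 2[d³/12 + d(b/2)²] = 2[13.5³/12 + 13.5×1.5²] = 470.8 in³.
Direct shear f_v = P/L_w = 113 / 27 = 4.185 kip/in (vertical).
Torsion M = P·e = 113 × 11 = 1243 kip·in.
Critical point at (x, y) = (1.5, 6.75) from centroid. f_tx = M·y/J = 17.82 kip/in; f_ty = M·x/J = 3.96 kip/in.
Resultant f_max = √[f_tx² + (f_v + f_ty)²] = √[17.82² + (4.185 + 3.96)²] = 19.59 kip/in.
Capacity per unit length: φr_n = 0.75 × 0.6 × 90 × (0.707 × 0.625) = 17.9 kip/in.
19.59 > 17.9 → NOT adequate.

f_max ≈ 19.6 kip/in; NOT adequate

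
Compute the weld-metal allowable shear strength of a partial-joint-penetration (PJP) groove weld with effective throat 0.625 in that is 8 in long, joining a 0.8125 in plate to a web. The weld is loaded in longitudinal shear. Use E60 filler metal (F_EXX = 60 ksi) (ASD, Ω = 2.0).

Effective throat (given) t_e = 0.625 in.
A_we = 0.625 × 8 = 5 in².
F_nw = 0.6 F_EXX = 36 ksi.
R_n/Ω = (36 × 5) / 2.0 = 90 kip.

R_n/Ω ≈ 90 kip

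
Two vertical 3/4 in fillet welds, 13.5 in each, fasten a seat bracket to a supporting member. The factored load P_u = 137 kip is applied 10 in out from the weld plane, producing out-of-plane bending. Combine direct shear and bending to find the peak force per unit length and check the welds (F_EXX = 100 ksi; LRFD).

L_w = 2 × 13.5 = 27 in; section modulus (unit throat) S = 2 × L²/6 = 60.75 in².
Direct shear f_v = P/L_w = 137/27 = 5.074 kip/in.
Moment M = P × e = 137 × 10 = 1370 kip·in; bending f_b = M/S = 22.55 kip/in.
f_max = √(f_v² + f_b²) = √(5.074² + 22.55²) = 23.12 kip/in.
φr_n = 0.75 × 0.6 × 100 × (0.707 × 0.75) = 23.86 kip/in → adequate.

f_max ≈ 23.1 kip/in; adequate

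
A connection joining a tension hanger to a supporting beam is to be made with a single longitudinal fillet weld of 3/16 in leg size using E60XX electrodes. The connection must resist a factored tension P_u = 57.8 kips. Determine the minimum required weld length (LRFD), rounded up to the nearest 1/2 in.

E60XX → F_EXX = 60 ksi.
Throat t_e = 0.707 × 0.1875 = 0.1326 in.
φr_n = 0.75 × 0.6 × 60 × 0.1326 = 3.579 kips/in.
L_req = P_u / φr_n = 57.8 / 3.579 = 16.15 in total.
Round up → use L = 16.5 in.

L = 16.5 in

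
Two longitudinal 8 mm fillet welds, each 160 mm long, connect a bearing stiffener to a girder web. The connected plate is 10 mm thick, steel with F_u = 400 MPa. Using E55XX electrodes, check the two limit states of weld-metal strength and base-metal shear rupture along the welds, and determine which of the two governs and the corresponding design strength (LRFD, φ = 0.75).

φR_n ≈ 448 kN (weld metal governs)

E55XX → F_EXX = 550 MPa.
t_e = 0.707 × 8 = 5.656 mm; L = 320 mm.
Weld metal: φR_n = 0.75 × 0.6 × 550 × 5.656 × 320 × 10⁻³ = 448 kN.
Base metal (shear rupture): φR_n = 0.75 × 0.6 × 400 × 10 × 320 × 10⁻³ = 576 kN.
Governing: weld metal.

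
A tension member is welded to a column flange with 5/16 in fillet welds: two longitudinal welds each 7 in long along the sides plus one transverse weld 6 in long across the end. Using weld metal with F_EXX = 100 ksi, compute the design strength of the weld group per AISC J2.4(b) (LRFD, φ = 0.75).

t_e = 0.707 × 0.3125 = 0.2209 in.
R_nwl = 0.6 × 100 × 0.2209 × 14 = 185.6 kips (longitudinal, 2 welds).
R_nwt = 0.6 × 100 × 0.2209 × 6 = 79.54 kips (transverse, base value).
(i) R_nwl + R_nwt = 265.1 kips; (ii) 0.85 R_nwl + 1.5 R_nwt = 277.1 kips.
R_n = max = 277.1 kips [governs: (ii)]; φR_n = 207.8 kips.

φR_n ≈ 208 kips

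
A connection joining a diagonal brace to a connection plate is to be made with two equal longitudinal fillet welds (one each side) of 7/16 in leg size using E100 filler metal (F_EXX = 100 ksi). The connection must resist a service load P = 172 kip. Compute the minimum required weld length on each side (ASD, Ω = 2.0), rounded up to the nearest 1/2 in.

L = 9.5 in on each side

Throat t_e = 0.707 × 0.4375 = 0.3093 in.
r_n/Ω = (0.6 × 100 × 0.3093) / 2.0 = 9.279 kip/in.
L_req = P / (r_n/Ω) = 172 / 9.279 = 18.54 in total.
Per side: 18.54 / 2 = 9.268 in.
Round up → use L = 9.5 in on each side.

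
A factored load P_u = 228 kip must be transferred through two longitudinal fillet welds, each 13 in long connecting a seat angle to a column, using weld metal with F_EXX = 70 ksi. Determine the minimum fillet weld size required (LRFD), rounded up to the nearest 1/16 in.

w = 7/16 in

Total weld length L = 26 in.
Required throat t_e = P_u / (φ × 0.6 F_EXX × L) = 228 / (0.75 × 0.6 × 70 × 26) = 0.2784 in.
Required leg w = t_e / 0.707 = 0.3938 in → use 7/16 in.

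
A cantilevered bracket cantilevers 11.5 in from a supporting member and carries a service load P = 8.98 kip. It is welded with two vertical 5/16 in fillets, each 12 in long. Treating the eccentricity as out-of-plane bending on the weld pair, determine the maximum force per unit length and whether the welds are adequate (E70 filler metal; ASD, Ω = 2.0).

f_max ≈ 2.18 kip/in; adequate

E70XX → F_EXX = 70 ksi.
L_w = 2 × 12 = 24 in; section modulus (unit throat) S = 2 × L²/6 = 48 in².
Direct shear f_v = P/L_w = 8.98/24 = 0.3742 kip/in.
Moment M = P × e = 8.98 × 11.5 = 103.27 kip·in; bending f_b = M/S = 2.151 kip/in.
f_max = √(f_v² + f_b²) = √(0.3742² + 2.151²) = 2.184 kip/in.
r_n/Ω = (1/2.0) × 0.6 × 70 × (0.707 × 0.3125) = 4.64 kip/in → adequate.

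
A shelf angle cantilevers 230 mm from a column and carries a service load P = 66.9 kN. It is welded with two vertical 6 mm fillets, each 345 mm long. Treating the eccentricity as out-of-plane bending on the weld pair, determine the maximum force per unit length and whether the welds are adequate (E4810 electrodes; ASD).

f_max ≈ 400 N/mm; adequate

E48XX → F_EXX = 480 MPa.
L_w = 2 × 345 = 690 mm; section modulus (unit throat) S = 2 × L²/6 = 39680 mm².
Direct shear f_v = P/L_w = 66.9×10³/690 = 96.96 N/mm.
Moment M = P × e = 66.9×10³ × 230 = 15387000 N·mm; bending f_b = M/S = 387.8 N/mm.
f_max = √(f_v² + f_b²) = √(96.96² + 387.8²) = 399.8 N/mm.
r_n/Ω = (1/2.0) × 0.6 × 480 × (0.707 × 6) = 610.8 N/mm → adequate.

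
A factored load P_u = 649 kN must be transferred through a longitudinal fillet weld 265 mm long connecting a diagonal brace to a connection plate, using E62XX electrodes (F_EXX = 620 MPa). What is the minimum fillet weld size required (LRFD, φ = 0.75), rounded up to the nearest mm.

w = 13 mm

Total weld length L = 265 mm.
Required throat t_e = P_u / (φ × 0.6 F_EXX × L) = 649 / (0.75 × 0.6 × 620 × 265 × 10⁻³) = 8.778 mm.
Required leg w = t_e / 0.707 = 12.42 mm → use 13 mm.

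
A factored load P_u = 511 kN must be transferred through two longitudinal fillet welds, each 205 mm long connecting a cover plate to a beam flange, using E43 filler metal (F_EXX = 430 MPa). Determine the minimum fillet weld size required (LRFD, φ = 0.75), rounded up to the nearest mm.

w = 10 mm

Total weld length L = 410 mm.
Required throat t_e = P_u / (φ × 0.6 F_EXX × L) = 511 / (0.75 × 0.6 × 430 × 410 × 10⁻³) = 6.441 mm.
Required leg w = t_e / 0.707 = 9.11 mm → use 10 mm.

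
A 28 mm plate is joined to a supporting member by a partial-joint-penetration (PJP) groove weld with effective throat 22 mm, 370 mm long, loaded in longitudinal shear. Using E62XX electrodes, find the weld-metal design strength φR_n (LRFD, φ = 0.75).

φR_n ≈ 2270 kN

E62XX → F_EXX = 620 MPa.
Effective throat (given) t_e = 22 mm.
A_we = 22 × 370 = 8140 mm².
F_nw = 0.6 F_EXX = 372 MPa.
φR_n = 0.75 × 372 × 8140 × 10⁻³ = 2271 kN.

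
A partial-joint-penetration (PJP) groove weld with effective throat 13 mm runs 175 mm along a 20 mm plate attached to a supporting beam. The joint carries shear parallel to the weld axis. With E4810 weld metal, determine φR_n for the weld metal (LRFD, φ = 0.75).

E48XX → F_EXX = 480 MPa.
Effective throat (given) t_e = 13 mm.
A_we = 13 × 175 = 2275 mm².
F_nw = 0.6 F_EXX = 288 MPa.
φR_n = 0.75 × 288 × 2275 × 10⁻³ = 491.4 kN.

φR_n ≈ 491 kN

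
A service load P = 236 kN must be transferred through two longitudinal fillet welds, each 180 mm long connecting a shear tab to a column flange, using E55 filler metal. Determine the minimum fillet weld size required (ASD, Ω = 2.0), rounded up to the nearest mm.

w = 6 mm

E55XX → F_EXX = 550 MPa.
Total weld length L = 360 mm.
Required throat t_e = P × Ω / (0.6 F_EXX × L) = 236 × 2.0 / (0.6 × 550 × 360 × 10⁻³) = 3.973 mm.
Required leg w = t_e / 0.707 = 5.62 mm → use 6 mm.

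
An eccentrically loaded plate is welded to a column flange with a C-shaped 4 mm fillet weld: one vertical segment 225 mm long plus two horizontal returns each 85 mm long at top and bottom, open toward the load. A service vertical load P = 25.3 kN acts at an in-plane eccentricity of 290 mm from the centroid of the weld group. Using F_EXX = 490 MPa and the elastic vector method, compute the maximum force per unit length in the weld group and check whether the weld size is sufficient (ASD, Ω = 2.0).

f_max ≈ 321 N/mm; adequate

Total weld length L_w = 395 mm. Treat welds as unit-width lines.
Centroid: x̄ = 2×85×42.5 / 395 = 18.29 mm from the vertical weld.
Polar moment about centroid: J = I_x + I_y = [225³/12 + 2×85×112.5²] + [225×18.29² + 2(85³/12 + 85×24.21²)] = 3378000 mm³.
Direct shear f_v = P/L_w = 25.3×10³ / 395 = 64.05 N/mm (vertical).
Torsion M = P·e = 25.3×10³ × 290 = 7337000 N·mm.
Critical point at (x, y) = (66.71, 112.5) from centroid. f_tx = M·y/J = 244.3 N/mm; f_ty = M·x/J = 144.9 N/mm.
Resultant f_max = √[f_tx² + (f_v + f_ty)²] = √[244.3² + (64.05 + 144.9)²] = 321.5 N/mm.
Capacity per unit length: r_n/Ω = (1/2.0) × 0.6 × 490 × (0.707 × 4) = 415.7 N/mm.
321.5 ≤ 415.7 → adequate.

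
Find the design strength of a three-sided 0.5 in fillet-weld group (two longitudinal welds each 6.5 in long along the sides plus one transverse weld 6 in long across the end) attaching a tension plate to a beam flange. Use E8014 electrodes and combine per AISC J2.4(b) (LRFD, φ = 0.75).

φR_n ≈ 255 kips

E80XX → F_EXX = 80 ksi.
t_e = 0.707 × 0.5 = 0.3535 in.
R_nwl = 0.6 × 80 × 0.3535 × 13 = 220.6 kips (longitudinal, 2 welds).
R_nwt = 0.6 × 80 × 0.3535 × 6 = 101.8 kips (transverse, base value).
(i) R_nwl + R_nwt = 322.4 kips; (ii) 0.85 R_nwl + 1.5 R_nwt = 340.2 kips.
R_n = max = 340.2 kips [governs: (ii)]; φR_n = 255.2 kips.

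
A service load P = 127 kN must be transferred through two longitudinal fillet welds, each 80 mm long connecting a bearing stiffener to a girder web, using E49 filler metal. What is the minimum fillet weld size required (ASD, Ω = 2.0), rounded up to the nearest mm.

w = 8 mm

E49XX → F_EXX = 490 MPa.
Total weld length L = 160 mm.
Required throat t_e = P × Ω / (0.6 F_EXX × L) = 127 × 2.0 / (0.6 × 490 × 160 × 10⁻³) = 5.4 mm.
Required leg w = t_e / 0.707 = 7.637 mm → use 8 mm.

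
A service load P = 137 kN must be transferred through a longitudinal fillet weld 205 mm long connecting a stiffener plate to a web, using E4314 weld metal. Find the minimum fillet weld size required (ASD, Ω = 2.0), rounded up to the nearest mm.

w = 8 mm

E43XX → F_EXX = 430 MPa.
Total weld length L = 205 mm.
Required throat t_e = P × Ω / (0.6 F_EXX × L) = 137 × 2.0 / (0.6 × 430 × 205 × 10⁻³) = 5.181 mm.
Required leg w = t_e / 0.707 = 7.328 mm → use 8 mm.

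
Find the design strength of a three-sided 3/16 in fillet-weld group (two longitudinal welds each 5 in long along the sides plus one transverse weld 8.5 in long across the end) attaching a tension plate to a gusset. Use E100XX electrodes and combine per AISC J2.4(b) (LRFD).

E100XX → F_EXX = 100 ksi.
t_e = 0.707 × 0.1875 = 0.1326 in.
R_nwl = 0.6 × 100 × 0.1326 × 10 = 79.54 kips (longitudinal, 2 welds).
R_nwt = 0.6 × 100 × 0.1326 × 8.5 = 67.61 kips (transverse, base value).
(i) R_nwl + R_nwt = 147.1 kips; (ii) 0.85 R_nwl + 1.5 R_nwt = 169 kips.
R_n = max = 169 kips [governs: (ii)]; φR_n = 126.8 kips.

φR_n ≈ 127 kips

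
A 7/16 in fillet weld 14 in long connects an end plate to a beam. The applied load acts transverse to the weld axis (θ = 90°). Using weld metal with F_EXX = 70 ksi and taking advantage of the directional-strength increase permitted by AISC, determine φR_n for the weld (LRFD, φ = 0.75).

φR_n ≈ 205 kips

t_e = 0.707 × 0.4375 = 0.3093 in; A_we = 0.3093 × 14 = 4.33 in².
Directional factor: 1.0 + 0.5 sin^1.5(90°) = 1.5.
F_nw = 0.6 × 70 × 1.5 = 63 ksi.
φR_n = 0.75 × 63 × 4.33 = 204.6 kips.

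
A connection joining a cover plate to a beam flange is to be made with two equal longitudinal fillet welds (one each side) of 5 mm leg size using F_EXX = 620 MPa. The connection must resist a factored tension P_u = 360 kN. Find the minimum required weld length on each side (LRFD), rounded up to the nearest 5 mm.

Throat t_e = 0.707 × 5 = 3.535 mm.
φr_n = 0.75 × 0.6 × 620 × 3.535 × 10⁻³ = 0.9863 kN/mm.
L_req = P_u / φr_n = 360 / 0.9863 = 365 mm total.
Per side: 365 / 2 = 182.5 mm.
Round up → use L = 185 mm on each side.

L = 185 mm on each side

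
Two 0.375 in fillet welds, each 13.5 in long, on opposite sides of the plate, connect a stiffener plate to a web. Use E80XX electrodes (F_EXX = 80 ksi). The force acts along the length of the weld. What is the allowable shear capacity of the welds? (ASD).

Effective throat t_e = 0.707 × 0.375 = 0.2651 in.
Total length L = 27 in; A_we = 0.2651 × 27 = 7.158 in².
F_nw = 0.6 F_EXX = 0.6 × 80 = 48 ksi.
R_n = 48 × 7.158 = 343.6 kips; R_n/Ω = 343.6/2.0 = 171.8 kips.

R_n/Ω ≈ 172 kips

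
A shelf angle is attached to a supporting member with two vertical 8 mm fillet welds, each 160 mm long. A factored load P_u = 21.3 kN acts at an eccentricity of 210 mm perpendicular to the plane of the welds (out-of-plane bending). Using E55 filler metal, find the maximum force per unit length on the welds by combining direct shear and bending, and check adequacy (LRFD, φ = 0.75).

E55XX → F_EXX = 550 MPa.
L_w = 2 × 160 = 320 mm; section modulus (unit throat) S = 2 × L²/6 = 8533 mm².
Direct shear f_v = P/L_w = 21.3×10³/320 = 66.56 N/mm.
Moment M = P × e = 21.3×10³ × 210 = 4473000 N·mm; bending f_b = M/S = 524.2 N/mm.
f_max = √(f_v² + f_b²) = √(66.56² + 524.2²) = 528.4 N/mm.
φr_n = 0.75 × 0.6 × 550 × (0.707 × 8) = 1400 N/mm → adequate.

f_max ≈ 528 N/mm; adequate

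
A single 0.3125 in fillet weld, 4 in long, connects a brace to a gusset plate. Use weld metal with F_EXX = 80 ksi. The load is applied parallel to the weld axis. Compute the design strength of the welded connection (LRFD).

φR_n ≈ 31.8 kip

Effective throat t_e = 0.707 × 0.3125 = 0.2209 in.
Total length L = 4 in; A_we = 0.2209 × 4 = 0.8837 in².
F_nw = 0.6 F_EXX = 0.6 × 80 = 48 ksi.
φR_n = 0.75 × 48 × 0.8837 = 31.81 kip.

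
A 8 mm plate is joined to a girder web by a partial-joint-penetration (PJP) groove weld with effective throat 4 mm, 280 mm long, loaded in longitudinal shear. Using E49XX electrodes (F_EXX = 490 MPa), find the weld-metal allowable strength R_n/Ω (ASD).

R_n/Ω ≈ 165 kN

Effective throat (given) t_e = 4 mm.
A_we = 4 × 280 = 1120 mm².
F_nw = 0.6 F_EXX = 294 MPa.
R_n/Ω = (294 × 1120) / 2.0 × 10⁻³ = 164.6 kN.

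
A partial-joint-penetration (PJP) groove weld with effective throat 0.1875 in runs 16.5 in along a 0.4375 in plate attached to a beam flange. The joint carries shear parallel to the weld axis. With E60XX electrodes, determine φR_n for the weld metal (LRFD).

φR_n ≈ 83.5 kips

E60XX → F_EXX = 60 ksi.
Effective throat (given) t_e = 0.1875 in.
A_we = 0.1875 × 16.5 = 3.094 in².
F_nw = 0.6 F_EXX = 36 ksi.
φR_n = 0.75 × 36 × 3.094 = 83.53 kips.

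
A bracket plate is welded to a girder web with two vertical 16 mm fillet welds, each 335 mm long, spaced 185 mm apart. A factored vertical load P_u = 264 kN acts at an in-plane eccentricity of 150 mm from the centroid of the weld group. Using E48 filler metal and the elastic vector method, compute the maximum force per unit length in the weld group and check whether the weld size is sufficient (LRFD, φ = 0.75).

f_max ≈ 891 N/mm; adequate

E48XX → F_EXX = 480 MPa.
Total weld length L_w = 670 mm. Treat welds as unit-width lines.
Polar moment about centroid: J = 2[d³/12 + d(b/2)²] = 2[335³/12 + 335×92.5²] = 12000000 mm³.
Direct shear f_v = P/L_w = 264×10³ / 670 = 394 N/mm (vertical).
Torsion M = P·e = 264×10³ × 150 = 39600000 N·mm.
Critical point at (x, y) = (92.5, 167.5) from centroid. f_tx = M·y/J = 552.8 N/mm; f_ty = M·x/J = 305.3 N/mm.
Resultant f_max = √[f_tx² + (f_v + f_ty)²] = √[552.8² + (394 + 305.3)²] = 891.4 N/mm.
Capacity per unit length: φr_n = 0.75 × 0.6 × 480 × (0.707 × 16) = 2443 N/mm.
891.4 ≤ 2443 → adequate.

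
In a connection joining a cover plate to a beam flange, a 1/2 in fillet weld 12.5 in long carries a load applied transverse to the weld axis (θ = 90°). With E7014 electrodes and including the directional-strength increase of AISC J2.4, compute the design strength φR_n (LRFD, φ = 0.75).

E70XX → F_EXX = 70 ksi.
t_e = 0.707 × 0.5 = 0.3535 in; A_we = 0.3535 × 12.5 = 4.419 in².
Directional factor: 1.0 + 0.5 sin^1.5(90°) = 1.5.
F_nw = 0.6 × 70 × 1.5 = 63 ksi.
φR_n = 0.75 × 63 × 4.419 = 208.8 kip.

φR_n ≈ 209 kip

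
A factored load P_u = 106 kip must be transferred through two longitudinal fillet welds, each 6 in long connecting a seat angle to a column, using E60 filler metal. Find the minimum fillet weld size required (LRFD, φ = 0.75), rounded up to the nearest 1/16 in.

E60XX → F_EXX = 60 ksi.
Total weld length L = 12 in.
Required throat t_e = P_u / (φ × 0.6 F_EXX × L) = 106 / (0.75 × 0.6 × 60 × 12) = 0.3272 in.
Required leg w = t_e / 0.707 = 0.4627 in → use 1/2 in.

w = 1/2 in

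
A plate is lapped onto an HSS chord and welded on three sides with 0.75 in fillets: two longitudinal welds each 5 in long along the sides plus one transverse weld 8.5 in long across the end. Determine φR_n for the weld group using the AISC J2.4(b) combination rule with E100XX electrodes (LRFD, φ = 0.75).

E100XX → F_EXX = 100 ksi.
t_e = 0.707 × 0.75 = 0.5302 in.
R_nwl = 0.6 × 100 × 0.5302 × 10 = 318.2 kips (longitudinal, 2 welds).
R_nwt = 0.6 × 100 × 0.5302 × 8.5 = 270.4 kips (transverse, base value).
(i) R_nwl + R_nwt = 588.6 kips; (ii) 0.85 R_nwl + 1.5 R_nwt = 676.1 kips.
R_n = max = 676.1 kips [governs: (ii)]; φR_n = 507.1 kips.

φR_n ≈ 507 kips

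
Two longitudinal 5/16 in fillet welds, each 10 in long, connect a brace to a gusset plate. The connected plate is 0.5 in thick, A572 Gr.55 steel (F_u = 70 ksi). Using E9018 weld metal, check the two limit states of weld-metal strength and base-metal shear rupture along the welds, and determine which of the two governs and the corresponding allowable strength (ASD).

E90XX → F_EXX = 90 ksi.
t_e = 0.707 × 0.3125 = 0.2209 in; L = 20 in.
Weld metal: R_n/Ω = (1/2.0) × 0.6 × 90 × 0.2209 × 20 = 119.3 kips.
Base metal (shear rupture): R_n/Ω = (1/2.0) × 0.6 × 70 × 0.5 × 20 = 210 kips.
Governing: weld metal.

R_n/Ω ≈ 119 kips (weld metal governs)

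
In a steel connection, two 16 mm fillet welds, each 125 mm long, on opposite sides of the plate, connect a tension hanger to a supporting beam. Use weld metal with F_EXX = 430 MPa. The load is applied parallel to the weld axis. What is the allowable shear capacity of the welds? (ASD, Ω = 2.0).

Effective throat t_e = 0.707 × 16 = 11.31 mm.
Total length L = 250 mm; A_we = 11.31 × 250 = 2828 mm².
F_nw = 0.6 F_EXX = 0.6 × 430 = 258 MPa.
R_n = 258 × 2828 × 10⁻³ = 729.6 kN; R_n/Ω = 729.6/2.0 = 364.8 kN.

R_n/Ω ≈ 365 kN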